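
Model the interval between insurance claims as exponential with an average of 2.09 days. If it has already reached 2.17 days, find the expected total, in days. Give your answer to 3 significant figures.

4.26

The rate is λ = 1/2.09 = 0.478469 per day.
By memorylessness, E[X | X > 2.17] = 2.17 + 1/λ = 2.17 + 2.09 = 4.26 days.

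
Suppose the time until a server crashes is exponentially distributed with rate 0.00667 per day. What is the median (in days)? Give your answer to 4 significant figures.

103.9

Set 1 − e^(−λt) = 0.5, so t = −ln(0.5)/λ = 0.69315/0.00667 ≈ 103.92 days.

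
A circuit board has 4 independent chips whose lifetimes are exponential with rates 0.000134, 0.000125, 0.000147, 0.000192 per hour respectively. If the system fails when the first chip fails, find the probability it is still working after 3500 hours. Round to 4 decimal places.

0.1233

The time to first failure is exponential with rate Σλ = 0.000134 + 0.000125 + 0.000147 + 0.000192 = 0.000598.
P(min > 3500) = e^(−0.000598·3500) = e^(−2.093) ≈ 0.1233.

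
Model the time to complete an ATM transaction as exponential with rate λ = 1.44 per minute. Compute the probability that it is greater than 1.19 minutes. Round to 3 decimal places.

0.180

P(X > 1.19) = e^(−λ·1.19) = e^(−1.7136) ≈ 0.180.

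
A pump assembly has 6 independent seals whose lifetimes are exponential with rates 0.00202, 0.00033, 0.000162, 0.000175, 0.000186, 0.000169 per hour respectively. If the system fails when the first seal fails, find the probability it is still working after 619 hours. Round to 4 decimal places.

0.1521

The time to first failure is exponential with rate Σλ = 0.00202 + 0.00033 + 0.000162 + 0.000175 + 0.000186 + 0.000169 = 0.003042.
P(min > 619) = e^(−0.003042·619) = e^(−1.883) ≈ 0.1521.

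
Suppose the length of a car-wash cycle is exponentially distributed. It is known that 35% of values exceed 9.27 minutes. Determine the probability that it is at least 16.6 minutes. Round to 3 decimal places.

e^(−λ·9.27) = 0.35 ⇒ λ = −ln(0.35)/9.27 = 0.113249.
P(X > 16.6) = e^(−0.113249·16.6) = e^(−1.8799) ≈ 0.153.

0.153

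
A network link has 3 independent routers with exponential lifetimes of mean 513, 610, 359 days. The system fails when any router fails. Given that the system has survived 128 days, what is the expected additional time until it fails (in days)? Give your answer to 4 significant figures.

156.9

First-failure rate Σλ = 1/513 + 1/610 + 1/359 = 0.00637418.
By memorylessness the expected residual is 1/Σλ = 156.883 days, regardless of the 128 already elapsed.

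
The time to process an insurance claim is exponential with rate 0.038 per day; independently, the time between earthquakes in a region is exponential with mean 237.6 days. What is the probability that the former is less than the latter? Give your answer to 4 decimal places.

0.9003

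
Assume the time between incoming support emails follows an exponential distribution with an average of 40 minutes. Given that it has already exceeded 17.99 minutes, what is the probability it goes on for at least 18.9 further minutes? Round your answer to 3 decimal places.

0.623

The rate is λ = 1/40 = 0.025 per minute.
The exponential is memoryless, so the remaining time is again Exp(λ): the condition X > 17.99 is irrelevant.
P(X > 18.9) = e^(−0.4725) ≈ 0.623.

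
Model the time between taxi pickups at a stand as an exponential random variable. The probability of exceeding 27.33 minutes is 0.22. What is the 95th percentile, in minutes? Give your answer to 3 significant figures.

e^(−λ·27.33) = 0.22 ⇒ λ = −ln(0.22)/27.33 = 0.0554017.
95th percentile: 1 − e^(−λt) = 0.95, t = −ln(0.05)/λ = 54.073 minutes.

54.1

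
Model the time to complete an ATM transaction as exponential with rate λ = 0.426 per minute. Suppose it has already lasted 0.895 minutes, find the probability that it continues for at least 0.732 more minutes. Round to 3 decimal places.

By the memoryless property, P(X > 0.895+0.732 | X > 0.895) = P(X > 0.732).
P(X > 0.732) = e^(−0.31183) ≈ 0.732.

0.732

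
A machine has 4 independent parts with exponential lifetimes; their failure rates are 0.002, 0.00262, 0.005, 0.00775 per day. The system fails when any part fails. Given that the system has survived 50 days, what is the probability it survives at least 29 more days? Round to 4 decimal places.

0.6043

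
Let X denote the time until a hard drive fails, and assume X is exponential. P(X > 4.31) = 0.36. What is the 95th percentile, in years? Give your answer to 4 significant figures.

12.64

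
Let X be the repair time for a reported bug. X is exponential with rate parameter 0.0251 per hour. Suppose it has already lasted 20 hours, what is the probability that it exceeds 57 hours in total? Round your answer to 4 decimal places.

0.3951

By the memoryless property, P(X > 20+37 | X > 20) = P(X > 37).
P(X > 37) = e^(−0.9287) ≈ 0.3951.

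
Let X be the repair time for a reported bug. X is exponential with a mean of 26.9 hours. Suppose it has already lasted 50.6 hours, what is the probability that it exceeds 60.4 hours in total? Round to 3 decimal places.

The rate is λ = 1/26.9 = 0.0371747 per hour.
By the memoryless property, P(X > 50.6+9.8 | X > 50.6) = P(X > 9.8).
P(X > 9.8) = e^(−0.36431) ≈ 0.695.

0.695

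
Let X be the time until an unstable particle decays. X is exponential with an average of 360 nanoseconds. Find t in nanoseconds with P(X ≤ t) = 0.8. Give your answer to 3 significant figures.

The rate is λ = 1/360 = 0.00277778 per nanosecond.
Set 1 − e^(−λt) = 0.8, so t = −ln(0.2)/λ = 1.6094/0.00277778 ≈ 579.398 nanoseconds.

579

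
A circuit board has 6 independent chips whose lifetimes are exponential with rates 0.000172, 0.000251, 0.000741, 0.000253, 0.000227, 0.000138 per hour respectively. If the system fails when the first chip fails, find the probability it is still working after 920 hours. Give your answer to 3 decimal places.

The time to first failure is exponential with rate Σλ = 0.000172 + 0.000251 + 0.000741 + 0.000253 + 0.000227 + 0.000138 = 0.001782.
P(min > 920) = e^(−0.001782·920) = e^(−1.6394) ≈ 0.194.

0.194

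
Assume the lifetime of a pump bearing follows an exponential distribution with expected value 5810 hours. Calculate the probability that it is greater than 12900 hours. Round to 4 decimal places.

0.1086

The rate is λ = 1/5810 = 0.000172117 per hour.
P(X > 12900) = e^(−λ·12900) = e^(−2.2203) ≈ 0.1086.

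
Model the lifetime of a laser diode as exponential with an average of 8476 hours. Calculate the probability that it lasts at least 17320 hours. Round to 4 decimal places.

0.1296

The rate is λ = 1/8476 = 0.00011798 per hour.
P(X > 17320) = e^(−λ·17320) = e^(−2.0434) ≈ 0.1296.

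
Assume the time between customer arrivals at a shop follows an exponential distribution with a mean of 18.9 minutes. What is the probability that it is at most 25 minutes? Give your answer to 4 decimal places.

0.7336

The rate is λ = 1/18.9 = 0.0529101 per minute.
P(X ≤ 25) = 1 − e^(−λ·25) = 1 − e^(−1.3228) ≈ 0.7336.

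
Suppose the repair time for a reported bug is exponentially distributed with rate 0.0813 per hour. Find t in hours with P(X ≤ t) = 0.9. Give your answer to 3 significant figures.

28.3

Set 1 − e^(−λt) = 0.9, so t = −ln(0.1)/λ = 2.3026/0.0813 ≈ 28.3221 hours.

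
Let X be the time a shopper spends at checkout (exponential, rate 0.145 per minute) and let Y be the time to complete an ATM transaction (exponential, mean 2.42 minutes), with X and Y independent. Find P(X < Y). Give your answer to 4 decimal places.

λ_1 = 0.145, λ_2 = 1/2.42 = 0.413223.
For independent exponentials, P(X < Y) = λ_1/(λ_1+λ_2) = 0.145/0.558223 ≈ 0.2598.

0.2598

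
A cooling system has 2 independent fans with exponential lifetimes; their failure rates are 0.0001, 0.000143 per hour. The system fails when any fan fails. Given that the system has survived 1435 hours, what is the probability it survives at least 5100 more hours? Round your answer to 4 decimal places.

0.2896

Time to first failure ~ Exp(Σλ) with Σλ = 0.000243.
By memorylessness, P(T > 1435+5100 | T > 1435) = P(T > 5100) = e^(−0.000243·5100) ≈ 0.2896.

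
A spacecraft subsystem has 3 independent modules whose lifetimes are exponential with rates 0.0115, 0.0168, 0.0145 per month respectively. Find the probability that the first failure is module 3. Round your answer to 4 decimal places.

0.3388

The time to first failure is exponential with rate Σλ = 0.0115 + 0.0168 + 0.0145 = 0.0428.
P(module 3 first) = λ_3/Σλ = 0.0145/0.0428 ≈ 0.3388.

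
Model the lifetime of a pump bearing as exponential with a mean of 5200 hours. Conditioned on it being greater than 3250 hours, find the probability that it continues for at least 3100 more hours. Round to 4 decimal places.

0.5509

The rate is λ = 1/5200 = 0.000192308 per hour.
The exponential is memoryless, so the remaining time is again Exp(λ): the condition X > 3250 is irrelevant.
P(X > 3100) = e^(−0.59615) ≈ 0.5509.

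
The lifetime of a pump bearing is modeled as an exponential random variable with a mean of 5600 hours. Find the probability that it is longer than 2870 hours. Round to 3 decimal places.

0.599

The rate is λ = 1/5600 = 0.000178571 per hour.
P(X > 2870) = e^(−λ·2870) = e^(−0.5125) ≈ 0.599.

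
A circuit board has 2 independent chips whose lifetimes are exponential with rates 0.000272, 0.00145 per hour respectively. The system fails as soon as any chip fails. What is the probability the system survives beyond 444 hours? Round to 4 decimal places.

The time to first failure is exponential with rate Σλ = 0.000272 + 0.00145 = 0.001722.
P(min > 444) = e^(−0.001722·444) = e^(−0.76457) ≈ 0.4655.

0.4655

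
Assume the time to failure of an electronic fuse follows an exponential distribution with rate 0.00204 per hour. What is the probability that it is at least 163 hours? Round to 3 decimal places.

P(X > 163) = e^(−λ·163) = e^(−0.33252) ≈ 0.717.

0.717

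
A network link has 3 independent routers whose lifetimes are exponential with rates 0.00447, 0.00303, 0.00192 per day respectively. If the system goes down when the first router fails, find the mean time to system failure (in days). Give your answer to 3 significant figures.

106

The time to first failure is exponential with rate Σλ = 0.00447 + 0.00303 + 0.00192 = 0.00942.
E[min] = 1/Σλ = 1/0.00942 = 106.157 days.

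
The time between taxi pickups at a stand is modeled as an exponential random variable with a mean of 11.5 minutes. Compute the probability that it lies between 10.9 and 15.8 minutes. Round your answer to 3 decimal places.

The rate is λ = 1/11.5 = 0.0869565 per minute.
P(10.9 < X < 15.8) = e^(−λ·10.9) − e^(−λ·15.8) = 0.38758 − 0.25311 ≈ 0.134.

0.134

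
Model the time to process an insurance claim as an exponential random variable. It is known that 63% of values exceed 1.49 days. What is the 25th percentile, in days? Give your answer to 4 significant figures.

0.9277

e^(−λ·1.49) = 0.63 ⇒ λ = −ln(0.63)/1.49 = 0.310091.
25th percentile: 1 − e^(−λt) = 0.25, t = −ln(0.75)/λ = 0.927735 days.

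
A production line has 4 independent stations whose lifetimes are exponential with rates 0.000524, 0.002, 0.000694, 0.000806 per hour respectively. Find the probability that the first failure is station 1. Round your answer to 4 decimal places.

0.1302

The time to first failure is exponential with rate Σλ = 0.000524 + 0.002 + 0.000694 + 0.000806 = 0.004024.
P(station 1 first) = λ_1/Σλ = 0.000524/0.004024 ≈ 0.1302.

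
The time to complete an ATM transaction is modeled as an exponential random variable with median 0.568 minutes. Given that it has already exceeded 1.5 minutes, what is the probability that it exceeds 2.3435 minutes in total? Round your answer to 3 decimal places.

For an exponential, median = ln(2)/λ, so λ = ln 2 / 0.568 = 1.22033 per minute.
The exponential is memoryless, so the remaining time is again Exp(λ): the condition X > 1.5 is irrelevant.
P(X > 0.8435) = e^(−1.0293) ≈ 0.357.

0.357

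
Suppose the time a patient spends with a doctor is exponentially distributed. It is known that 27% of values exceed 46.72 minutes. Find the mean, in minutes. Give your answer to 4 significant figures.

e^(−λ·46.72) = 0.27 ⇒ λ = −ln(0.27)/46.72 = 0.0280251.
Mean = 1/λ = 35.6823 minutes.

35.68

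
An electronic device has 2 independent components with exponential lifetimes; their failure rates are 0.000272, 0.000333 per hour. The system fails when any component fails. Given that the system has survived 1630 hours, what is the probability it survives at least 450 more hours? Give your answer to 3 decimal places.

0.762

Time to first failure ~ Exp(Σλ) with Σλ = 0.000605.
By memorylessness, P(T > 1630+450 | T > 1630) = P(T > 450) = e^(−0.000605·450) ≈ 0.762.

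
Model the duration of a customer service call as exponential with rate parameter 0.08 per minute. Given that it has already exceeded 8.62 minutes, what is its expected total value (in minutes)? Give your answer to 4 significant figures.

By memorylessness, E[X | X > 8.62] = 8.62 + 1/λ = 8.62 + 12.5 = 21.12 minutes.

21.12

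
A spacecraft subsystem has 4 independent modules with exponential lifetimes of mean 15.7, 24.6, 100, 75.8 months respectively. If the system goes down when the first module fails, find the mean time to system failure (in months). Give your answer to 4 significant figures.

The first failure time is exponential with rate Σλ_i = 1/15.7 + 1/24.6 + 1/100 + 1/75.8 = 0.127537 per month.
E[min] = 1/Σλ = 1/0.127537 = 7.84084 months.

7.841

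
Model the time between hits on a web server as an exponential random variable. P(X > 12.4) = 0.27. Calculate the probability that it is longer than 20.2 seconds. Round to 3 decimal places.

0.118

e^(−λ·12.4) = 0.27 ⇒ λ = −ln(0.27)/12.4 = 0.105591.
P(X > 20.2) = e^(−0.105591·20.2) = e^(−2.1329) ≈ 0.118.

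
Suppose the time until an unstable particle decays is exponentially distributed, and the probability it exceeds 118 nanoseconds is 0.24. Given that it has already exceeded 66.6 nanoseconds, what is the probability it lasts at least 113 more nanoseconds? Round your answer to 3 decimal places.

From e^(−λ·118) = 0.24, λ = −ln(0.24)/118 = 0.0120942.
Memoryless: P(X > 66.6+113 | X > 66.6) = P(X > 113) = e^(−0.0120942·113) ≈ 0.255.

0.255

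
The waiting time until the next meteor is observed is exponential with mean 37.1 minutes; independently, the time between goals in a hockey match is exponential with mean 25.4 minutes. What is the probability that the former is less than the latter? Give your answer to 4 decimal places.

λ_1 = 1/37.1 = 0.0269542, λ_2 = 1/25.4 = 0.0393701.
For independent exponentials, P(the former < the latter) = λ_1/(λ_1+λ_2) = 0.0269542/0.0663243 ≈ 0.4064.

0.4064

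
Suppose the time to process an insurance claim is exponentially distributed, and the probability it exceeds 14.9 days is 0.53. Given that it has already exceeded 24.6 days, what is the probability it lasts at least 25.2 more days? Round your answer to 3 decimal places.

0.342

From e^(−λ·14.9) = 0.53, λ = −ln(0.53)/14.9 = 0.0426093.
Memoryless: P(X > 24.6+25.2 | X > 24.6) = P(X > 25.2) = e^(−0.0426093·25.2) ≈ 0.342.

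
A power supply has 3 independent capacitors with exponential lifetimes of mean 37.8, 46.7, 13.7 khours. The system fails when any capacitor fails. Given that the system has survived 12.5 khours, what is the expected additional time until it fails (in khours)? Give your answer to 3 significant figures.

8.27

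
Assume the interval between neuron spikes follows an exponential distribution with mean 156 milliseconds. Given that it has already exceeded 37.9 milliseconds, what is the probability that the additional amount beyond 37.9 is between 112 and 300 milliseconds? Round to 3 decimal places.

0.342

The rate is λ = 1/156 = 0.00641026 per millisecond.
Memoryless: the residual past 37.9 is again Exp(λ).
P(112 < residual < 300) = e^(−λ·112) − e^(−λ·300) = 0.48775 − 0.14616 ≈ 0.342.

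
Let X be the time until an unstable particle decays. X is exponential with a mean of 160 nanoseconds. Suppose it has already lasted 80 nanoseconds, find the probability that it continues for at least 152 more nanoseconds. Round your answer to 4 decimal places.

0.3867

The rate is λ = 1/160 = 0.00625 per nanosecond.
The exponential is memoryless, so the remaining time is again Exp(λ): the condition X > 80 is irrelevant.
P(X > 152) = e^(−0.95) ≈ 0.3867.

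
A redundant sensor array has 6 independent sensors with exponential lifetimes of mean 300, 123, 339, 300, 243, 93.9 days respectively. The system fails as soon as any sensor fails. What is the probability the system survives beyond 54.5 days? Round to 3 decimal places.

0.170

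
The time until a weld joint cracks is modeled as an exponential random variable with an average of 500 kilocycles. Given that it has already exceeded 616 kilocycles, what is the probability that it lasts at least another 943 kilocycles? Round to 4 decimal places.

0.1517

The rate is λ = 1/500 = 0.002 per kilocycle.
P(X > s+t | X > s) = e^(−λ(s+t))/e^(−λs) = e^(−λt), independent of s = 616.
P(X > 943) = e^(−1.886) ≈ 0.1517.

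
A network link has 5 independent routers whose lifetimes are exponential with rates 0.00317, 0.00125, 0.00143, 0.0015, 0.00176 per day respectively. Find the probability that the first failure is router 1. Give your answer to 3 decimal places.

The time to first failure is exponential with rate Σλ = 0.00317 + 0.00125 + 0.00143 + 0.0015 + 0.00176 = 0.00911.
P(router 1 first) = λ_1/Σλ = 0.00317/0.00911 ≈ 0.348.

0.348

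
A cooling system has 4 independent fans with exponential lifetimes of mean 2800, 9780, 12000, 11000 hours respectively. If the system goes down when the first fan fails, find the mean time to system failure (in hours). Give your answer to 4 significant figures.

1578

The first failure time is exponential with rate Σλ_i = 1/2800 + 1/9780 + 1/12000 + 1/11000 = 0.000633635 per hour.
E[min] = 1/Σλ = 1/0.000633635 = 1578.2 hours.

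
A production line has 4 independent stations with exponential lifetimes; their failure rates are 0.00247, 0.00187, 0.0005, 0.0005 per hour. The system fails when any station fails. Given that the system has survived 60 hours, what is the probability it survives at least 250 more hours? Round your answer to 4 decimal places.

0.2632

Time to first failure ~ Exp(Σλ) with Σλ = 0.00534.
By memorylessness, P(T > 60+250 | T > 60) = P(T > 250) = e^(−0.00534·250) ≈ 0.2632.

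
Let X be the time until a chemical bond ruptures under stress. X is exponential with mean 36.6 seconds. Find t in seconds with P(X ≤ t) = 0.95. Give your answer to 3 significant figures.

The rate is λ = 1/36.6 = 0.0273224 per second.
Set 1 − e^(−λt) = 0.95, so t = −ln(0.05)/λ = 2.9957/0.0273224 ≈ 109.644 seconds.

110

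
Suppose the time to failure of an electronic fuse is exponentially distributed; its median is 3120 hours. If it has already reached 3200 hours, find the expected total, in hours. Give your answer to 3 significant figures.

For an exponential, median = ln(2)/λ, so λ = ln 2 / 3120 = 0.000222163 per hour.
By memorylessness, E[X | X > 3200] = 3200 + 1/λ = 3200 + 4501.21 = 7701.21 hours.

7700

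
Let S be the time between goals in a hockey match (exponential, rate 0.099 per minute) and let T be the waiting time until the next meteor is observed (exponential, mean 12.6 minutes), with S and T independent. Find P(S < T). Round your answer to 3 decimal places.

0.555

λ_1 = 0.099, λ_2 = 1/12.6 = 0.0793651.
For independent exponentials, P(S < T) = λ_1/(λ_1+λ_2) = 0.099/0.178365 ≈ 0.555.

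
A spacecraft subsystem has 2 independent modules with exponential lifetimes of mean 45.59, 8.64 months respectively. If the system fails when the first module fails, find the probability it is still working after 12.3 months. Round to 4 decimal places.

The first failure time is exponential with rate Σλ_i = 1/45.59 + 1/8.64 = 0.137675 per month.
P(min > 12.3) = e^(−0.137675·12.3) = e^(−1.6934) ≈ 0.1839.

0.1839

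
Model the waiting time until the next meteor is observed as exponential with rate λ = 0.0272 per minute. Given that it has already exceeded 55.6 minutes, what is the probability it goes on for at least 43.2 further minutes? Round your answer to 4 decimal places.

0.3088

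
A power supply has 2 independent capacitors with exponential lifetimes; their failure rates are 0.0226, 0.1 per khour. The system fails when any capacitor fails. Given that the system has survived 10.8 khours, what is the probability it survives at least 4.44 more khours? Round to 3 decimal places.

Time to first failure ~ Exp(Σλ) with Σλ = 0.1226.
By memorylessness, P(T > 10.8+4.44 | T > 10.8) = P(T > 4.44) = e^(−0.1226·4.44) ≈ 0.580.

0.580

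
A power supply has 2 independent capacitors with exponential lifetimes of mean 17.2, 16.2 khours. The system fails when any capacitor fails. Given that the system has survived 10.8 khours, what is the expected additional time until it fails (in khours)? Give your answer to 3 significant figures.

8.34

First-failure rate Σλ = 1/17.2 + 1/16.2 = 0.119868.
By memorylessness the expected residual is 1/Σλ = 8.34251 khours, regardless of the 10.8 already elapsed.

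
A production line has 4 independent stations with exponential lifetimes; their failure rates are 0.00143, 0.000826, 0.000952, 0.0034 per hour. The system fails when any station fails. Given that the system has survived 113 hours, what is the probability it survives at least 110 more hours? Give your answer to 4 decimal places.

Time to first failure ~ Exp(Σλ) with Σλ = 0.006608.
By memorylessness, P(T > 113+110 | T > 113) = P(T > 110) = e^(−0.006608·110) ≈ 0.4834.

0.4834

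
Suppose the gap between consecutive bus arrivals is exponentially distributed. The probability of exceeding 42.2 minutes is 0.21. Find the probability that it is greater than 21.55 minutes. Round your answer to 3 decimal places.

e^(−λ·42.2) = 0.21 ⇒ λ = −ln(0.21)/42.2 = 0.0369822.
P(X > 21.55) = e^(−0.0369822·21.55) = e^(−0.79697) ≈ 0.451.

0.451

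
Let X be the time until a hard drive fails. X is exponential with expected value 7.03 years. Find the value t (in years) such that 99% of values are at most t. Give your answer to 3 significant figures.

The rate is λ = 1/7.03 = 0.142248 per year.
Set 1 − e^(−λt) = 0.99, so t = −ln(0.01)/λ = 4.6052/0.142248 ≈ 32.3743 years.

32.4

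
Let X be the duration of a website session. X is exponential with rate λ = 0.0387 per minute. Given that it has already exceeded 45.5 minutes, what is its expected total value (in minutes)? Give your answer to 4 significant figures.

71.34

By memorylessness, E[X | X > 45.5] = 45.5 + 1/λ = 45.5 + 25.8398 = 71.3398 minutes.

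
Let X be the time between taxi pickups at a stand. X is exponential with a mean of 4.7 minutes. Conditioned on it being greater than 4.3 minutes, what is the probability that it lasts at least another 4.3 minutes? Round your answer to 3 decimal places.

The rate is λ = 1/4.7 = 0.212766 per minute.
The exponential is memoryless, so the remaining time is again Exp(λ): the condition X > 4.3 is irrelevant.
P(X > 4.3) = e^(−0.91489) ≈ 0.401.

0.401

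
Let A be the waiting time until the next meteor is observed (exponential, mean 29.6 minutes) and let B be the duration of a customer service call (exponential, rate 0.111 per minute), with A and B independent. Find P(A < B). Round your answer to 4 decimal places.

0.2333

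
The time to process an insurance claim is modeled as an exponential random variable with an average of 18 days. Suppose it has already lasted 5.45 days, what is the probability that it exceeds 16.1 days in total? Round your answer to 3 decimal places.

The rate is λ = 1/18 = 0.0555556 per day.
By the memoryless property, P(X > 5.45+10.65 | X > 5.45) = P(X > 10.65).
P(X > 10.65) = e^(−0.59167) ≈ 0.553.

0.553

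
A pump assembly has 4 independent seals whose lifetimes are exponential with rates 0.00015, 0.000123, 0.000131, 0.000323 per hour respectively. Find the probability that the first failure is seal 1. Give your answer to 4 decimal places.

0.2063

The time to first failure is exponential with rate Σλ = 0.00015 + 0.000123 + 0.000131 + 0.000323 = 0.000727.
P(seal 1 first) = λ_1/Σλ = 0.00015/0.000727 ≈ 0.2063.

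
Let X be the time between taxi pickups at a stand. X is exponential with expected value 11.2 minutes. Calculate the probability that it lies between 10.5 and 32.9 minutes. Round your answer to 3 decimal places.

The rate is λ = 1/11.2 = 0.0892857 per minute.
P(10.5 < X < 32.9) = e^(−λ·10.5) − e^(−λ·32.9) = 0.39161 − 0.05300 ≈ 0.339.

0.339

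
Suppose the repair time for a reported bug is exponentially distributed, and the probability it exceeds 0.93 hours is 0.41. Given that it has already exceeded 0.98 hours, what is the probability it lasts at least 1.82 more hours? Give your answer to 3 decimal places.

From e^(−λ·0.93) = 0.41, λ = −ln(0.41)/0.93 = 0.958708.
Memoryless: P(X > 0.98+1.82 | X > 0.98) = P(X > 1.82) = e^(−0.958708·1.82) ≈ 0.175.

0.175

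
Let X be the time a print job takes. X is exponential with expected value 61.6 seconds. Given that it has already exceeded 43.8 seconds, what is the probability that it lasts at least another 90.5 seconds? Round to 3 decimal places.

The rate is λ = 1/61.6 = 0.0162338 per second.
By the memoryless property, P(X > 43.8+90.5 | X > 43.8) = P(X > 90.5).
P(X > 90.5) = e^(−1.4692) ≈ 0.230.

0.230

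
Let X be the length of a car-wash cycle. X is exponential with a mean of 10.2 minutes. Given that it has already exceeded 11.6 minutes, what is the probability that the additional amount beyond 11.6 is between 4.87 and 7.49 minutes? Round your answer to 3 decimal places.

0.141

The rate is λ = 1/10.2 = 0.0980392 per minute.
Memoryless: the residual past 11.6 is again Exp(λ).
P(4.87 < residual < 7.49) = e^(−λ·4.87) − e^(−λ·7.49) = 0.62036 − 0.47983 ≈ 0.141.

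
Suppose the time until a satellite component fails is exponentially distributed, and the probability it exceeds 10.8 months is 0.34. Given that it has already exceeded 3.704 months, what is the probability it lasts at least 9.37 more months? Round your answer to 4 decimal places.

From e^(−λ·10.8) = 0.34, λ = −ln(0.34)/10.8 = 0.0998898.
Memoryless: P(X > 3.704+9.37 | X > 3.704) = P(X > 9.37) = e^(−0.0998898·9.37) ≈ 0.3922.

0.3922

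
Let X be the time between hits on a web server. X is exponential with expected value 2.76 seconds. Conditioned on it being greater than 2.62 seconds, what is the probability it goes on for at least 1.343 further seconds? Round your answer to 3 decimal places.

0.615

The rate is λ = 1/2.76 = 0.362319 per second.
By the memoryless property, P(X > 2.62+1.343 | X > 2.62) = P(X > 1.343).
P(X > 1.343) = e^(−0.48659) ≈ 0.615.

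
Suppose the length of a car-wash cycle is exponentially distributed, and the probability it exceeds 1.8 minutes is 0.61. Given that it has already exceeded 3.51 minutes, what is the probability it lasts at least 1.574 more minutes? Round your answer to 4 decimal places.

0.6491

From e^(−λ·1.8) = 0.61, λ = −ln(0.61)/1.8 = 0.274609.
Memoryless: P(X > 3.51+1.574 | X > 3.51) = P(X > 1.574) = e^(−0.274609·1.574) ≈ 0.6491.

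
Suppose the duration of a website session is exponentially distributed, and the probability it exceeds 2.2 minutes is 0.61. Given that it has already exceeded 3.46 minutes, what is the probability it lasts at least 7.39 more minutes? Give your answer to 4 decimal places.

0.1901

From e^(−λ·2.2) = 0.61, λ = −ln(0.61)/2.2 = 0.22468.
Memoryless: P(X > 3.46+7.39 | X > 3.46) = P(X > 7.39) = e^(−0.22468·7.39) ≈ 0.1901.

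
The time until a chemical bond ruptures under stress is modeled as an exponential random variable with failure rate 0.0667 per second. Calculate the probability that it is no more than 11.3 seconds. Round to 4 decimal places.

P(X ≤ 11.3) = 1 − e^(−λ·11.3) = 1 − e^(−0.75371) ≈ 0.5294.

0.5294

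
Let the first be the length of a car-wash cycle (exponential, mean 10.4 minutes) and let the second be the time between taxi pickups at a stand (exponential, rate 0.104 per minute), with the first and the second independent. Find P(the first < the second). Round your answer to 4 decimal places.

λ_1 = 1/10.4 = 0.0961538, λ_2 = 0.104.
For independent exponentials, P(the first < the second) = λ_1/(λ_1+λ_2) = 0.0961538/0.200154 ≈ 0.4804.

0.4804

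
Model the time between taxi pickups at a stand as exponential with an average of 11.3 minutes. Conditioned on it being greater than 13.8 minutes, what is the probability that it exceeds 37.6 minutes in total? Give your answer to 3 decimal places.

0.122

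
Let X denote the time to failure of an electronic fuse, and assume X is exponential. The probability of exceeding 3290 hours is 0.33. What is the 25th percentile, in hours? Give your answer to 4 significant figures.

e^(−λ·3290) = 0.33 ⇒ λ = −ln(0.33)/3290 = 0.00033698.
25th percentile: 1 − e^(−λt) = 0.25, t = −ln(0.75)/λ = 853.708 hours.

853.7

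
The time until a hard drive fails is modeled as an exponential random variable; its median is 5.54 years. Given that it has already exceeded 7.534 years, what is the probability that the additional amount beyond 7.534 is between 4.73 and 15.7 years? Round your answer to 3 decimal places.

For an exponential, median = ln(2)/λ, so λ = ln 2 / 5.54 = 0.125117 per year.
Memoryless: the residual past 7.534 is again Exp(λ).
P(4.73 < residual < 15.7) = e^(−λ·4.73) − e^(−λ·15.7) = 0.55333 − 0.14025 ≈ 0.413.

0.413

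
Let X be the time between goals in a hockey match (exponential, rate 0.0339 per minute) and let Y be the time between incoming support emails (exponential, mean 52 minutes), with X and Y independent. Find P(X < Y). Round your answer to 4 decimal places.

λ_1 = 0.0339, λ_2 = 1/52 = 0.0192308.
For independent exponentials, P(X < Y) = λ_1/(λ_1+λ_2) = 0.0339/0.0531308 ≈ 0.6380.

0.6380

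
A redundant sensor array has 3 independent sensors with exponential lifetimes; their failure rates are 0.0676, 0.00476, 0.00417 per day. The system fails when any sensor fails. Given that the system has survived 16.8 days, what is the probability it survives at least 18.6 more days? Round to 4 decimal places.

Time to first failure ~ Exp(Σλ) with Σλ = 0.07653.
By memorylessness, P(T > 16.8+18.6 | T > 16.8) = P(T > 18.6) = e^(−0.07653·18.6) ≈ 0.2409.

0.2409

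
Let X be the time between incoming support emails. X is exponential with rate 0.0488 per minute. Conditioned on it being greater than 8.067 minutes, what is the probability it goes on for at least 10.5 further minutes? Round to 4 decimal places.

By the memoryless property, P(X > 8.067+10.5 | X > 8.067) = P(X > 10.5).
P(X > 10.5) = e^(−0.5124) ≈ 0.5991.

0.5991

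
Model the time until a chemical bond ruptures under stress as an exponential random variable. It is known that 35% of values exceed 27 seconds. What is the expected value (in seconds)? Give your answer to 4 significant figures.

25.72

e^(−λ·27) = 0.35 ⇒ λ = −ln(0.35)/27 = 0.0388823.
Mean = 1/λ = 25.7186 seconds.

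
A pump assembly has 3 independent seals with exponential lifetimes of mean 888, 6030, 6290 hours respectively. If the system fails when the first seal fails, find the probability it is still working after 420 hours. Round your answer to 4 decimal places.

The first failure time is exponential with rate Σλ_i = 1/888 + 1/6030 + 1/6290 = 0.00145095 per hour.
P(min > 420) = e^(−0.00145095·420) = e^(−0.6094) ≈ 0.5437.

0.5437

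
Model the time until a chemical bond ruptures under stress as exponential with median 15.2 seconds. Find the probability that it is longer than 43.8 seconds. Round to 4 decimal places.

0.1357

For an exponential, median = ln(2)/λ, so λ = ln 2 / 15.2 = 0.0456018 per second.
P(X > 43.8) = e^(−λ·43.8) = e^(−1.9974) ≈ 0.1357.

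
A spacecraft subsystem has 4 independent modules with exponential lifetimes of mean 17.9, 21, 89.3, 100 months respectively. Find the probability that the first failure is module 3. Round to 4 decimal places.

Rates: λ_i = 1/mean_i → 0.0558659, 0.047619, 0.0111982, 0.01; Σλ = 0.124683.
P(module 3 first) = λ_3/Σλ = 0.0111982/0.124683 ≈ 0.0898.

0.0898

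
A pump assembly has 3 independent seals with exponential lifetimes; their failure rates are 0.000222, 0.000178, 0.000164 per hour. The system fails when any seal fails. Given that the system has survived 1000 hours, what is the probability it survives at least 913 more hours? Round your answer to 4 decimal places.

0.5975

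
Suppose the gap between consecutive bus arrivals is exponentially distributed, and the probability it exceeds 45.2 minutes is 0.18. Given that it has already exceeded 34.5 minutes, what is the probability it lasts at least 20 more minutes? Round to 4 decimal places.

From e^(−λ·45.2) = 0.18, λ = −ln(0.18)/45.2 = 0.037938.
Memoryless: P(X > 34.5+20 | X > 34.5) = P(X > 20) = e^(−0.037938·20) ≈ 0.4682.

0.4682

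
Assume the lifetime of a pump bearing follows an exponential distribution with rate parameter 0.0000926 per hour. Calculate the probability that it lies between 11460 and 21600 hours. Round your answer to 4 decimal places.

P(11460 < X < 21600) = e^(−λ·11460) − e^(−λ·21600) = 0.34604 − 0.13531 ≈ 0.2107.

0.2107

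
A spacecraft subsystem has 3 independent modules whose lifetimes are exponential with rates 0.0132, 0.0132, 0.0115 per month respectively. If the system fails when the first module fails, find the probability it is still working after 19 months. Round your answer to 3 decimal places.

0.487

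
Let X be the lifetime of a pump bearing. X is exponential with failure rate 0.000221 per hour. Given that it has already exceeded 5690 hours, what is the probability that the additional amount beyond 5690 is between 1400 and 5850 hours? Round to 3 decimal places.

0.459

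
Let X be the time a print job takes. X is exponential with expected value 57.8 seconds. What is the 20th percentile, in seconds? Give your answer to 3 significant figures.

The rate is λ = 1/57.8 = 0.017301 per second.
Set 1 − e^(−λt) = 0.2, so t = −ln(0.8)/λ = 0.22314/0.017301 ≈ 12.8977 seconds.

12.9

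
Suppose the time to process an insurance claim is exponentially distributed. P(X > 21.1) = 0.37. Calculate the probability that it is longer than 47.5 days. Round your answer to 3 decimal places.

0.107

e^(−λ·21.1) = 0.37 ⇒ λ = −ln(0.37)/21.1 = 0.047121.
P(X > 47.5) = e^(−0.047121·47.5) = e^(−2.2382) ≈ 0.107.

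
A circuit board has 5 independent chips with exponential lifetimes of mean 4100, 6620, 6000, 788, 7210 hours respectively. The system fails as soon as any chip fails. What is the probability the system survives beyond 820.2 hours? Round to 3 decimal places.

The first failure time is exponential with rate Σλ_i = 1/4100 + 1/6620 + 1/6000 + 1/788 + 1/7210 = 0.00196936 per hour.
P(min > 820.2) = e^(−0.00196936·820.2) = e^(−1.6153) ≈ 0.199.

0.199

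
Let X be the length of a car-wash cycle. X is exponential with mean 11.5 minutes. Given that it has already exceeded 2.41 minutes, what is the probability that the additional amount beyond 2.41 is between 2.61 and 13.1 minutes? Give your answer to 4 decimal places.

0.4769

The rate is λ = 1/11.5 = 0.0869565 per minute.
Memoryless: the residual past 2.41 is again Exp(λ).
P(2.61 < residual < 13.1) = e^(−λ·2.61) − e^(−λ·13.1) = 0.79696 − 0.32010 ≈ 0.4769.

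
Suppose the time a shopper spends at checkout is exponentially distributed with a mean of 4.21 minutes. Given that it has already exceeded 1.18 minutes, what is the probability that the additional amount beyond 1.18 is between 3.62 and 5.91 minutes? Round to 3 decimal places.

0.178

The rate is λ = 1/4.21 = 0.23753 per minute.
Memoryless: the residual past 1.18 is again Exp(λ).
P(3.62 < residual < 5.91) = e^(−λ·3.62) − e^(−λ·5.91) = 0.42322 − 0.24566 ≈ 0.178.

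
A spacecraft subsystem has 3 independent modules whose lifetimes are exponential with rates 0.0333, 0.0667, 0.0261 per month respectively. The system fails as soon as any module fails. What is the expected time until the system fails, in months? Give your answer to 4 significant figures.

7.930

The time to first failure is exponential with rate Σλ = 0.0333 + 0.0667 + 0.0261 = 0.1261.
E[min] = 1/Σλ = 1/0.1261 = 7.93021 months.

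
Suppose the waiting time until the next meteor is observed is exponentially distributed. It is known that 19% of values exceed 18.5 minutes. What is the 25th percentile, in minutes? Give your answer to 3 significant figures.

3.20

e^(−λ·18.5) = 0.19 ⇒ λ = −ln(0.19)/18.5 = 0.0897693.
25th percentile: 1 − e^(−λt) = 0.25, t = −ln(0.75)/λ = 3.20468 minutes.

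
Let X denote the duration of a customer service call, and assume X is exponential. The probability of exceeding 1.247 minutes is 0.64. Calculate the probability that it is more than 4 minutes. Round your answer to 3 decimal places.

e^(−λ·1.247) = 0.64 ⇒ λ = −ln(0.64)/1.247 = 0.357889.
P(X > 4) = e^(−0.357889·4) = e^(−1.4316) ≈ 0.239.

0.239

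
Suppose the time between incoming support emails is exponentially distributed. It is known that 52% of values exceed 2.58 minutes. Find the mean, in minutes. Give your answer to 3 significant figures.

3.95

e^(−λ·2.58) = 0.52 ⇒ λ = −ln(0.52)/2.58 = 0.25346.
Mean = 1/λ = 3.9454 minutes.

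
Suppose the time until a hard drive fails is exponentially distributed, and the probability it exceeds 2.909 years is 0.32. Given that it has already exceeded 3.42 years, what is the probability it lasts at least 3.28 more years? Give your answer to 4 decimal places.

0.2767

From e^(−λ·2.909) = 0.32, λ = −ln(0.32)/2.909 = 0.391693.
Memoryless: P(X > 3.42+3.28 | X > 3.42) = P(X > 3.28) = e^(−0.391693·3.28) ≈ 0.2767.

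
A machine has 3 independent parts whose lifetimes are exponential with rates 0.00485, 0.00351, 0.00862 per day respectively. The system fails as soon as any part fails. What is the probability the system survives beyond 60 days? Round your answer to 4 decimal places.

0.3610

The time to first failure is exponential with rate Σλ = 0.00485 + 0.00351 + 0.00862 = 0.01698.
P(min > 60) = e^(−0.01698·60) = e^(−1.0188) ≈ 0.3610.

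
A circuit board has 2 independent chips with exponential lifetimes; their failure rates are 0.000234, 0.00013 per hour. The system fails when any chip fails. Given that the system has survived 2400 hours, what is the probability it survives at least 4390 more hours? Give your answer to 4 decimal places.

Time to first failure ~ Exp(Σλ) with Σλ = 0.000364.
By memorylessness, P(T > 2400+4390 | T > 2400) = P(T > 4390) = e^(−0.000364·4390) ≈ 0.2023.

0.2023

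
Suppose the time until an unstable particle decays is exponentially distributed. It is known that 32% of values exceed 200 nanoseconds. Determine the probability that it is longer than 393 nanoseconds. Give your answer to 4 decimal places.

e^(−λ·200) = 0.32 ⇒ λ = −ln(0.32)/200 = 0.00569717.
P(X > 393) = e^(−0.00569717·393) = e^(−2.239) ≈ 0.1066.

0.1066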